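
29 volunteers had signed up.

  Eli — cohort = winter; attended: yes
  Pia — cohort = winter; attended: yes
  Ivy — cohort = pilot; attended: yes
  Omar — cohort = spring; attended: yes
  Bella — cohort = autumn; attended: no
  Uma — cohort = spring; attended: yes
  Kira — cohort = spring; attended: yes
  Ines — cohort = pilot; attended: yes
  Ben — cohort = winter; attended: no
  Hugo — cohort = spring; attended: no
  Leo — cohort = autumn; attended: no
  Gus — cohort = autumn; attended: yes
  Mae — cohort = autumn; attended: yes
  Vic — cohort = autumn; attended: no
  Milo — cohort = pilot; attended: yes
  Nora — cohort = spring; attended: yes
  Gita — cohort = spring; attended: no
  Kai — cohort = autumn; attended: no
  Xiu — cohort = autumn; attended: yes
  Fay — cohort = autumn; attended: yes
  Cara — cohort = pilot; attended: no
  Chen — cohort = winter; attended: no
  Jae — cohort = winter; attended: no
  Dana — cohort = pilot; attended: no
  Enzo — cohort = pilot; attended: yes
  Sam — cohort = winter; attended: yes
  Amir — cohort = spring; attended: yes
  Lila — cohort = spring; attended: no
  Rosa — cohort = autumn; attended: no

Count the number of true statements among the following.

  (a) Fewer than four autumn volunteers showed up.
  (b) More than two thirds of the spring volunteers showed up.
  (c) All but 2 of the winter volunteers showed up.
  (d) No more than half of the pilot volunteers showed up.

(a) autumn: |A| = 9, |A ∩ B| = 4; needs |A ∩ B| < 4 — false.
(b) spring: |A| = 8, |A ∩ B| = 5; needs |A ∩ B| / |A| > 2/3 — false.
(c) winter: |A| = 6, |A ∩ B| = 3; needs |A ∖ B| = 2 — false.
(d) pilot: |A| = 6, |A ∩ B| = 4; needs |A ∩ B| ≤ |A ∖ B| — false.

0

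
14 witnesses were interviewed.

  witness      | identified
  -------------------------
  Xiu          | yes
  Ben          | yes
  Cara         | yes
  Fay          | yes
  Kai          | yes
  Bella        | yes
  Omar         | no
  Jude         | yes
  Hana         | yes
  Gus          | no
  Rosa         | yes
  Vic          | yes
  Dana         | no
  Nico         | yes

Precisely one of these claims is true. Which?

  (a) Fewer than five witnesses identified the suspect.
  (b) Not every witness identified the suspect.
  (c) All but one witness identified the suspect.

(b)

|A| = 14, |A ∩ B| = 11, |A ∖ B| = 3.
(a) requires |A ∩ B| < 5: false.
(b) requires A ⊄ B (|A ∖ B| ≥ 1): true.
(c) requires |A ∖ B| = 1: false.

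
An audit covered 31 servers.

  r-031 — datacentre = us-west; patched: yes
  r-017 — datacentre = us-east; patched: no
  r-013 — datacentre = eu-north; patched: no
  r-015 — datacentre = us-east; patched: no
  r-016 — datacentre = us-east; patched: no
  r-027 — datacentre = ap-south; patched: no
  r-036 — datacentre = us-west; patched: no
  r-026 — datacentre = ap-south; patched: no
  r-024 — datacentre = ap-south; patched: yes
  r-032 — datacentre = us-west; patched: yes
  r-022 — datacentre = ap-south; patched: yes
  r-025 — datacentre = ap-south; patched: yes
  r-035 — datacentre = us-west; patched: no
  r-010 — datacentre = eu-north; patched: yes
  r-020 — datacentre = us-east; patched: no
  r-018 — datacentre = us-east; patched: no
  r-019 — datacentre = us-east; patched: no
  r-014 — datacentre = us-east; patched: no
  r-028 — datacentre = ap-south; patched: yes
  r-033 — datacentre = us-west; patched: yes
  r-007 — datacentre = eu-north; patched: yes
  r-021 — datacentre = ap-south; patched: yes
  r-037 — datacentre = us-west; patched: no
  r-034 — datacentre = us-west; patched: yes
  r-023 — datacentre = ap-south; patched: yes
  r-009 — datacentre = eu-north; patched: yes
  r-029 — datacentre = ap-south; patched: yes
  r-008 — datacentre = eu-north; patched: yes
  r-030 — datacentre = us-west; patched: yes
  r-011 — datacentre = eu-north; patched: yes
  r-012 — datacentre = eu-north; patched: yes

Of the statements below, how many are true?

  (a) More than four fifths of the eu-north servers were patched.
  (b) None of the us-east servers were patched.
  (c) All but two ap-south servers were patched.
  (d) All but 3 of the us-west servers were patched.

4

(a) eu-north: |A| = 7, |A ∩ B| = 6; needs |A ∩ B| / |A| > 4/5 — true.
(b) us-east: |A| = 7, |A ∩ B| = 0; needs A ∩ B = ∅ (|A ∩ B| = 0) — true.
(c) ap-south: |A| = 9, |A ∩ B| = 7; needs |A ∖ B| = 2 — true.
(d) us-west: |A| = 8, |A ∩ B| = 5; needs |A ∖ B| = 3 — true.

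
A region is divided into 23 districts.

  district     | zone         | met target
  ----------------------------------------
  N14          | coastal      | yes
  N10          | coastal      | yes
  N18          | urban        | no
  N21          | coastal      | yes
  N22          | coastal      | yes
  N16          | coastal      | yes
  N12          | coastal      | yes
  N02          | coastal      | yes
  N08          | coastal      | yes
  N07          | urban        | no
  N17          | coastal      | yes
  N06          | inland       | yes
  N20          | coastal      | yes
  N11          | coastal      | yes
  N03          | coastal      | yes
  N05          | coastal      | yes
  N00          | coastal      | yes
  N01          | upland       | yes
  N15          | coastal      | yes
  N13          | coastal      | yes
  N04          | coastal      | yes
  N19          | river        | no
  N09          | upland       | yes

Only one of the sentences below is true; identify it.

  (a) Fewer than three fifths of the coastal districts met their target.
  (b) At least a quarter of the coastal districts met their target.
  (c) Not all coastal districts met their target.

(b)

|A| = 17, |A ∩ B| = 17, |A ∖ B| = 0.
(a) requires |A ∩ B| / |A| < 3/5: false.
(b) requires |A ∩ B| / |A| ≥ 1/4: true.
(c) requires A ⊄ B (|A ∖ B| ≥ 1): false.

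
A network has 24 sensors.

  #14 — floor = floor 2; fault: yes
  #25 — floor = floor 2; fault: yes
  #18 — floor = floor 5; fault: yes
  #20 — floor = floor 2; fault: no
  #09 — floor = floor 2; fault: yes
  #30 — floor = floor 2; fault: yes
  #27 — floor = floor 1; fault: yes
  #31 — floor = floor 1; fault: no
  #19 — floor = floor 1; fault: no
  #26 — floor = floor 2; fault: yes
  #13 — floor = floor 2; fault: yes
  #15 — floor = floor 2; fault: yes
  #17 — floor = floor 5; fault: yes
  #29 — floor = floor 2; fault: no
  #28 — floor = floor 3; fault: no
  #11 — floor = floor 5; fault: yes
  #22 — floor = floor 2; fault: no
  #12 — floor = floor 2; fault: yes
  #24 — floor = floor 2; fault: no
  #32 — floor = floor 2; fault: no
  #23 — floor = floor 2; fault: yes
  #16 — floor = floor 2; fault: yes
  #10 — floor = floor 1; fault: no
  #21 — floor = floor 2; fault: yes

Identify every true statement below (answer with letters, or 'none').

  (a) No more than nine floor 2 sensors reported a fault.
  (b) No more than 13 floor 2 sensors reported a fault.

|A| = 16, |A ∩ B| = 11, |A ∖ B| = 5.
(a) |A ∩ B| ≤ 9: fails.
(b) |A ∩ B| ≤ 13: holds.

(b)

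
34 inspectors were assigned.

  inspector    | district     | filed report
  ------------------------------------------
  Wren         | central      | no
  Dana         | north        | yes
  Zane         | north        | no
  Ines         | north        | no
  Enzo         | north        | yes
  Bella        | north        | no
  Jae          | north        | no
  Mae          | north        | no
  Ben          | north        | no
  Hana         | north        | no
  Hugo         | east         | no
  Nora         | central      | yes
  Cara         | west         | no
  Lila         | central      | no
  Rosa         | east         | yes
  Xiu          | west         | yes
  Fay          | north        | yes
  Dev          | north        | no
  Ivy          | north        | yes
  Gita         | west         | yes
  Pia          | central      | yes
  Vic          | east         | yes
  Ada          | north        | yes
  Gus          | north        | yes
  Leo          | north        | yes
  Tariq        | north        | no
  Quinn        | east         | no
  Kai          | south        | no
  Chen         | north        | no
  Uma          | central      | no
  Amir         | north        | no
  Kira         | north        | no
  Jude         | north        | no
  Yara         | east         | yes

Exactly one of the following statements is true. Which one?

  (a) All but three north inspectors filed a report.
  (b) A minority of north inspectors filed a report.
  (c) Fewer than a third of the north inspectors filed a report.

|A| = 20, |A ∩ B| = 7, |A ∖ B| = 13.
(a) requires |A ∖ B| = 3: false.
(b) requires |A ∩ B| < |A ∖ B|: true.
(c) requires |A ∩ B| / |A| < 1/3: false.

(b)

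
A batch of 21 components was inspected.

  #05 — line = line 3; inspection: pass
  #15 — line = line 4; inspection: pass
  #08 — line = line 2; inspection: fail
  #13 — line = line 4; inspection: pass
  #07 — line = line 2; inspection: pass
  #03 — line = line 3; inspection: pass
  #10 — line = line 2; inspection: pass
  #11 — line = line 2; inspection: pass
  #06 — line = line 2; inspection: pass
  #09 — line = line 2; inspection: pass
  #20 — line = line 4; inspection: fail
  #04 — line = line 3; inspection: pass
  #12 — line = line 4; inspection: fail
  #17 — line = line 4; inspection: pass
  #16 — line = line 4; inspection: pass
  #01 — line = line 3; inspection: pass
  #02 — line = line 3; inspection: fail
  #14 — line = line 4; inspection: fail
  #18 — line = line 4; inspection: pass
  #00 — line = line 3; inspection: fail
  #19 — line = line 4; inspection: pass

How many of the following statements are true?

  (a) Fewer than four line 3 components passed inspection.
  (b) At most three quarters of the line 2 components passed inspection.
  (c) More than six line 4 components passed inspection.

0

(a) line 3: |A| = 6, |A ∩ B| = 4; needs |A ∩ B| < 4 — false.
(b) line 2: |A| = 6, |A ∩ B| = 5; needs |A ∩ B| / |A| ≤ 3/4 — false.
(c) line 4: |A| = 9, |A ∩ B| = 6; needs |A ∩ B| > 6 — false.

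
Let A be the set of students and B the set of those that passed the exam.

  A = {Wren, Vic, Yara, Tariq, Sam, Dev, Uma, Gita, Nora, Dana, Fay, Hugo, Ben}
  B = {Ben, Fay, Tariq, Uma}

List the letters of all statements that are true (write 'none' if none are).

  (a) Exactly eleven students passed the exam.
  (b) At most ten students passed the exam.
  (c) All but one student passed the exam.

(b)

|A| = 13, |A ∩ B| = 4, |A ∖ B| = 9.
(a) |A ∩ B| = 11: fails.
(b) |A ∩ B| ≤ 10: holds.
(c) |A ∖ B| = 1: fails.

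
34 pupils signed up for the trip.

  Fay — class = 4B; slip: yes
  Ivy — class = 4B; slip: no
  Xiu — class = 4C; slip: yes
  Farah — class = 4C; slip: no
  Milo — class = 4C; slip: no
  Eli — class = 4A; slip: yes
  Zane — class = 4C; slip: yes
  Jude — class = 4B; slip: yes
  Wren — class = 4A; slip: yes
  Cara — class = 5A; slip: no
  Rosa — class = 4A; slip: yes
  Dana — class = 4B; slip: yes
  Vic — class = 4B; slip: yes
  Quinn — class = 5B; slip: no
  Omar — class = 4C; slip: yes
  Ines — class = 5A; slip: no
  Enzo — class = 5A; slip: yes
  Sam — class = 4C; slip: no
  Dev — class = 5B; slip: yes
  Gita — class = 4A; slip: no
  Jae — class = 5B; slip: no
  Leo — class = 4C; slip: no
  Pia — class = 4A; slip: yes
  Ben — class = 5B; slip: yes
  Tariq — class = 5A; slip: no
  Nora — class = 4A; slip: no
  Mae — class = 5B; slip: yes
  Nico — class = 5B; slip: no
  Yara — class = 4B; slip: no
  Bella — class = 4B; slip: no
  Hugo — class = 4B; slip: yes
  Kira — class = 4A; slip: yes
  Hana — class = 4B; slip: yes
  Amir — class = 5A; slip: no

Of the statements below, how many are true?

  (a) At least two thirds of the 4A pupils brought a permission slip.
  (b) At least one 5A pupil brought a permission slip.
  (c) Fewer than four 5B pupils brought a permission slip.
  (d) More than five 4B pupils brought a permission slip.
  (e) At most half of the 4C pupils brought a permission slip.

(a) 4A: |A| = 7, |A ∩ B| = 5; needs |A ∩ B| / |A| ≥ 2/3 — true.
(b) 5A: |A| = 5, |A ∩ B| = 1; needs A ∩ B ≠ ∅ (|A ∩ B| ≥ 1) — true.
(c) 5B: |A| = 6, |A ∩ B| = 3; needs |A ∩ B| < 4 — true.
(d) 4B: |A| = 9, |A ∩ B| = 6; needs |A ∩ B| > 5 — true.
(e) 4C: |A| = 7, |A ∩ B| = 3; needs |A ∩ B| ≤ |A ∖ B| — true.

5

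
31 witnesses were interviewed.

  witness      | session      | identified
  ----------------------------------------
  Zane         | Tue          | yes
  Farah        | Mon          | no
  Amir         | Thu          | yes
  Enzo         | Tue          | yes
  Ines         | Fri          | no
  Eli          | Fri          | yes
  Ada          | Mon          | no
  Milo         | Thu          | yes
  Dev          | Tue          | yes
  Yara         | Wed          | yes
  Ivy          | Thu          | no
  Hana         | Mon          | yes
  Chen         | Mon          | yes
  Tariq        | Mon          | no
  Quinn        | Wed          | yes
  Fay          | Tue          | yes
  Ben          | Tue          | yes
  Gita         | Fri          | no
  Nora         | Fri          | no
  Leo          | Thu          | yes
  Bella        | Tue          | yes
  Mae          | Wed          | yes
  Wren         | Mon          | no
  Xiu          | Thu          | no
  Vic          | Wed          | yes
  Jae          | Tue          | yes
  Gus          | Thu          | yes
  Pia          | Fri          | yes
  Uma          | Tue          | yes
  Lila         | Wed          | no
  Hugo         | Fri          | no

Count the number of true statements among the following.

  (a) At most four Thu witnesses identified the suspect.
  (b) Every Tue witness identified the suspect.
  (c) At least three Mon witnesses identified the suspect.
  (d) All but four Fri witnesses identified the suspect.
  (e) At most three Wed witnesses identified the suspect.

3

(a) Thu: |A| = 6, |A ∩ B| = 4; needs |A ∩ B| ≤ 4 — true.
(b) Tue: |A| = 8, |A ∩ B| = 8; needs A ⊆ B, i.e. every element of A is in B (|A ∖ B| = 0) — true.
(c) Mon: |A| = 6, |A ∩ B| = 2; needs |A ∩ B| ≥ 3 — false.
(d) Fri: |A| = 6, |A ∩ B| = 2; needs |A ∖ B| = 4 — true.
(e) Wed: |A| = 5, |A ∩ B| = 4; needs |A ∩ B| ≤ 3 — false.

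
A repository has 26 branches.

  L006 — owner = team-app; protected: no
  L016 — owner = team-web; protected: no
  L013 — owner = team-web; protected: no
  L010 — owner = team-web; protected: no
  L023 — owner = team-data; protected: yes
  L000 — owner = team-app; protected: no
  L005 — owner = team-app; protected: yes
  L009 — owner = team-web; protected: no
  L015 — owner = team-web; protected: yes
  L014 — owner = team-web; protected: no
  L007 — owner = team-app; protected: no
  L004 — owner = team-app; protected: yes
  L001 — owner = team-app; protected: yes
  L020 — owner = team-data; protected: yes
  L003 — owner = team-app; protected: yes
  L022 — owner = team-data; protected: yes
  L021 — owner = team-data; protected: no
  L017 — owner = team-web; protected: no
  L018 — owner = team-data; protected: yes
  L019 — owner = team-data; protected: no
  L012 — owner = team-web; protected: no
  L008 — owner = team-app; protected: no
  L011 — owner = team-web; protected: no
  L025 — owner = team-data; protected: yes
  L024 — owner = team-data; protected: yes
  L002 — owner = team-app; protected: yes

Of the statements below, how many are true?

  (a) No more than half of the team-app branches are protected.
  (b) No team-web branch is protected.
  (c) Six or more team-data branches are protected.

1

(a) team-app: |A| = 9, |A ∩ B| = 5; needs |A ∩ B| ≤ |A ∖ B| — false.
(b) team-web: |A| = 9, |A ∩ B| = 1; needs A ∩ B = ∅ (|A ∩ B| = 0) — false.
(c) team-data: |A| = 8, |A ∩ B| = 6; needs |A ∩ B| ≥ 6 — true.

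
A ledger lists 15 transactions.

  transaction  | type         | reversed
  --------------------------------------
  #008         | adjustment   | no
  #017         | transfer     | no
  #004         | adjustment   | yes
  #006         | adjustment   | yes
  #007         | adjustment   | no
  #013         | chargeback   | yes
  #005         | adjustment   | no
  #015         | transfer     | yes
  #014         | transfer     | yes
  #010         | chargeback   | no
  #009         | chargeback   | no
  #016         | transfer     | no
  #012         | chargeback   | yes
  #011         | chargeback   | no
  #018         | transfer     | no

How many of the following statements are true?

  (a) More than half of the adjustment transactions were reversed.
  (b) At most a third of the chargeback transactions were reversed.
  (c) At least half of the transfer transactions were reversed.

0

(a) adjustment: |A| = 5, |A ∩ B| = 2; needs |A ∩ B| > |A ∖ B| — false.
(b) chargeback: |A| = 5, |A ∩ B| = 2; needs |A ∩ B| / |A| ≤ 1/3 — false.
(c) transfer: |A| = 5, |A ∩ B| = 2; needs |A ∩ B| ≥ |A ∖ B| — false.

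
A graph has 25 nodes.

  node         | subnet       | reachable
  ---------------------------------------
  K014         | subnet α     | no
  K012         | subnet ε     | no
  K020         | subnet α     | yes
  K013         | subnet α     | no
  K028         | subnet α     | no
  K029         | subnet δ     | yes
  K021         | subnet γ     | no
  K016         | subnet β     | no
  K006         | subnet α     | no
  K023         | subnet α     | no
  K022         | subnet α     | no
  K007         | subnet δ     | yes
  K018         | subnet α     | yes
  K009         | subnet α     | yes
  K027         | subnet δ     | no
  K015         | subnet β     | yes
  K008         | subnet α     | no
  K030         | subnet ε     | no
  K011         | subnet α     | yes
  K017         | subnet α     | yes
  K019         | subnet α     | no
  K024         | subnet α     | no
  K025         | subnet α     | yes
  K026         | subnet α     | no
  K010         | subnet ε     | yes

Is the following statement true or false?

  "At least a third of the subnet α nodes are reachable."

True

'At least a third of the subnet α nodes are reachable' holds iff |A ∩ B| / |A| ≥ 1/3.
|A| = 16, |A ∩ B| = 6, |A ∖ B| = 10.
|A ∩ B|/|A| = 6/16, so the statement is true.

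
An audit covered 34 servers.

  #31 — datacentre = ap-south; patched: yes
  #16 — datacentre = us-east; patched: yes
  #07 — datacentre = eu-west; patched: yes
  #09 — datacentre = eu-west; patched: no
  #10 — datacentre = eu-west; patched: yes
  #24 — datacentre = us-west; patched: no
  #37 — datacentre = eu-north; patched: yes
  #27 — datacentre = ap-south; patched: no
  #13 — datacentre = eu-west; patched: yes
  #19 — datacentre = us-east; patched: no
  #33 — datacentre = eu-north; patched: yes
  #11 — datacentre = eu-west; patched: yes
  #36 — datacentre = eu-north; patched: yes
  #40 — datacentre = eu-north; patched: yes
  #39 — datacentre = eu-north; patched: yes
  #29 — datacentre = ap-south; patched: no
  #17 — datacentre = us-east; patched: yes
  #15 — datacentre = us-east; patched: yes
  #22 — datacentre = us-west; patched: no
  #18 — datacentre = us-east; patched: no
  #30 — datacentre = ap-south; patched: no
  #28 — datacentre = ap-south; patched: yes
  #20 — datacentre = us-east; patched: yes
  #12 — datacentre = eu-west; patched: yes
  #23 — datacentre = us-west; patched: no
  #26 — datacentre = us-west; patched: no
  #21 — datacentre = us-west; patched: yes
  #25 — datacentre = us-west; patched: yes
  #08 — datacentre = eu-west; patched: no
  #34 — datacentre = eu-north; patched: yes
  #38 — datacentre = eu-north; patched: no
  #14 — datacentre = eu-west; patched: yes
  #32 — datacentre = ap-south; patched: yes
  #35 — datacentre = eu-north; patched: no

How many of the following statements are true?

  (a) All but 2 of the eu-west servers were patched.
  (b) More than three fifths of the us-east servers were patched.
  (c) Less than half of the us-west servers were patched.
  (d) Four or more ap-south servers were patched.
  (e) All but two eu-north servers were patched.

4

(a) eu-west: |A| = 8, |A ∩ B| = 6; needs |A ∖ B| = 2 — true.
(b) us-east: |A| = 6, |A ∩ B| = 4; needs |A ∩ B| / |A| > 3/5 — true.
(c) us-west: |A| = 6, |A ∩ B| = 2; needs |A ∩ B| < |A ∖ B| — true.
(d) ap-south: |A| = 6, |A ∩ B| = 3; needs |A ∩ B| ≥ 4 — false.
(e) eu-north: |A| = 8, |A ∩ B| = 6; needs |A ∖ B| = 2 — true.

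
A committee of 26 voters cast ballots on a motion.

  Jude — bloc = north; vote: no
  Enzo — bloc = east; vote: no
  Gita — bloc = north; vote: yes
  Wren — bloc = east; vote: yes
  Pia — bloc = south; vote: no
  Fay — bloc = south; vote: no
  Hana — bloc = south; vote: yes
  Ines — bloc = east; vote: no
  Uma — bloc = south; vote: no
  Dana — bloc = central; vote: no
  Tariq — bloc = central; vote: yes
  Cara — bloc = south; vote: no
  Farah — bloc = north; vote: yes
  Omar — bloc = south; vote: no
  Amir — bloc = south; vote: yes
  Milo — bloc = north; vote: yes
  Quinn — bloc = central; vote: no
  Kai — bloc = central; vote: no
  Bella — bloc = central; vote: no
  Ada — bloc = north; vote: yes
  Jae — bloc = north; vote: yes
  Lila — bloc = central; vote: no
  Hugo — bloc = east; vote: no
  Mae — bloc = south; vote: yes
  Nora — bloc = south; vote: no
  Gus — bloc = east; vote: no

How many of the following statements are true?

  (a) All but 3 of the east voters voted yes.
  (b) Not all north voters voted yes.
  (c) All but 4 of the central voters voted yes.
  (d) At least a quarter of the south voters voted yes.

(a) east: |A| = 5, |A ∩ B| = 1; needs |A ∖ B| = 3 — false.
(b) north: |A| = 6, |A ∩ B| = 5; needs A ⊄ B (|A ∖ B| ≥ 1) — true.
(c) central: |A| = 6, |A ∩ B| = 1; needs |A ∖ B| = 4 — false.
(d) south: |A| = 9, |A ∩ B| = 3; needs |A ∩ B| / |A| ≥ 1/4 — true.

2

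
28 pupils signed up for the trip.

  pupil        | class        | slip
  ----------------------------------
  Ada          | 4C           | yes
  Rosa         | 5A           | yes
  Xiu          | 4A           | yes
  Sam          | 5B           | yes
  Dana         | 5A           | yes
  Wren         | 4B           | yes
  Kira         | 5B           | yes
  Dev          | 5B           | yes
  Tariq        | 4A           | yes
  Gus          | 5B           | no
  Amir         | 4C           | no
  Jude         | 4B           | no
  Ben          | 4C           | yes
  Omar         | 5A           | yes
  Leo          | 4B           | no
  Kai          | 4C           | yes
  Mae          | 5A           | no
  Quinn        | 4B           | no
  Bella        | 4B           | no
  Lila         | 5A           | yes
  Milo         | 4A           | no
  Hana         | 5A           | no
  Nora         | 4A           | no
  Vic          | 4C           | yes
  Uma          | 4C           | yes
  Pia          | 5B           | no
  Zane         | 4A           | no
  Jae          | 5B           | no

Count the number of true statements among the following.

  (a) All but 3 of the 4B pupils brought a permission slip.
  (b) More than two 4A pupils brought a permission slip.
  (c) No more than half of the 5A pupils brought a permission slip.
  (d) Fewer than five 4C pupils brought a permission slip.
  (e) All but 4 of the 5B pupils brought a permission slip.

(a) 4B: |A| = 5, |A ∩ B| = 1; needs |A ∖ B| = 3 — false.
(b) 4A: |A| = 5, |A ∩ B| = 2; needs |A ∩ B| > 2 — false.
(c) 5A: |A| = 6, |A ∩ B| = 4; needs |A ∩ B| ≤ |A ∖ B| — false.
(d) 4C: |A| = 6, |A ∩ B| = 5; needs |A ∩ B| < 5 — false.
(e) 5B: |A| = 6, |A ∩ B| = 3; needs |A ∖ B| = 4 — false.

0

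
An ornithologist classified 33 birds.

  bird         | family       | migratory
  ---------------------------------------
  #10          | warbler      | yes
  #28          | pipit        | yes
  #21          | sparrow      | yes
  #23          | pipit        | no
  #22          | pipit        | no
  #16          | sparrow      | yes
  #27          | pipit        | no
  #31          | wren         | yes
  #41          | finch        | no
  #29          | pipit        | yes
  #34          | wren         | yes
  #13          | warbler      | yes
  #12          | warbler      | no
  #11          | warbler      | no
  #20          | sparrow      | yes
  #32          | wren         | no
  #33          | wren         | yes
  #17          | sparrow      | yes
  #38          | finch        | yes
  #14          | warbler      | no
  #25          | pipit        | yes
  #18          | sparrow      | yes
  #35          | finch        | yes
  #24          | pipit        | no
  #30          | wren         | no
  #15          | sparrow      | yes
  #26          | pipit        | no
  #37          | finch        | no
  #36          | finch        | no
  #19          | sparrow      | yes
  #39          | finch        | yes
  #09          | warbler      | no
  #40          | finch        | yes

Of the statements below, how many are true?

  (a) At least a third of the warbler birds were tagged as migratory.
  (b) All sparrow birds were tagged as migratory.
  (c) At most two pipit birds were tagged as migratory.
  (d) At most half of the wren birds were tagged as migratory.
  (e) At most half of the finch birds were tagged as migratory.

2

(a) warbler: |A| = 6, |A ∩ B| = 2; needs |A ∩ B| / |A| ≥ 1/3 — true.
(b) sparrow: |A| = 7, |A ∩ B| = 7; needs A ⊆ B, i.e. every element of A is in B (|A ∖ B| = 0) — true.
(c) pipit: |A| = 8, |A ∩ B| = 3; needs |A ∩ B| ≤ 2 — false.
(d) wren: |A| = 5, |A ∩ B| = 3; needs |A ∩ B| ≤ |A ∖ B| — false.
(e) finch: |A| = 7, |A ∩ B| = 4; needs |A ∩ B| ≤ |A ∖ B| — false.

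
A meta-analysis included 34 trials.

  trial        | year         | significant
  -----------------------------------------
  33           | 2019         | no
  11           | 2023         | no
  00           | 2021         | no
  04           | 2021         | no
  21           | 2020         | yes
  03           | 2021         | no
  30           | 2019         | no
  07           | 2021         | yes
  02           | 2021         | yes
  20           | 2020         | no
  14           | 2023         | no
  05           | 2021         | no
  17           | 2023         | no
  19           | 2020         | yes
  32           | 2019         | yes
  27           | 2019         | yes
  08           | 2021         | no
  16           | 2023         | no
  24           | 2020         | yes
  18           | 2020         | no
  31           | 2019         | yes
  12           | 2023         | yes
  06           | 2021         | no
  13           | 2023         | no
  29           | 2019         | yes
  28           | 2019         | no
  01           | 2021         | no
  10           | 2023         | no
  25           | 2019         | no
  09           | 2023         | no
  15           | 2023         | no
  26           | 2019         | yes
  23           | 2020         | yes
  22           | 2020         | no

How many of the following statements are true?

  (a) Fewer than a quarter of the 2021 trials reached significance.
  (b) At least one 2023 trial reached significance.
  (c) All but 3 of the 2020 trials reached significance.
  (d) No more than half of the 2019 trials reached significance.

3

(a) 2021: |A| = 9, |A ∩ B| = 2; needs |A ∩ B| / |A| < 1/4 — true.
(b) 2023: |A| = 9, |A ∩ B| = 1; needs A ∩ B ≠ ∅ (|A ∩ B| ≥ 1) — true.
(c) 2020: |A| = 7, |A ∩ B| = 4; needs |A ∖ B| = 3 — true.
(d) 2019: |A| = 9, |A ∩ B| = 5; needs |A ∩ B| ≤ |A ∖ B| — false.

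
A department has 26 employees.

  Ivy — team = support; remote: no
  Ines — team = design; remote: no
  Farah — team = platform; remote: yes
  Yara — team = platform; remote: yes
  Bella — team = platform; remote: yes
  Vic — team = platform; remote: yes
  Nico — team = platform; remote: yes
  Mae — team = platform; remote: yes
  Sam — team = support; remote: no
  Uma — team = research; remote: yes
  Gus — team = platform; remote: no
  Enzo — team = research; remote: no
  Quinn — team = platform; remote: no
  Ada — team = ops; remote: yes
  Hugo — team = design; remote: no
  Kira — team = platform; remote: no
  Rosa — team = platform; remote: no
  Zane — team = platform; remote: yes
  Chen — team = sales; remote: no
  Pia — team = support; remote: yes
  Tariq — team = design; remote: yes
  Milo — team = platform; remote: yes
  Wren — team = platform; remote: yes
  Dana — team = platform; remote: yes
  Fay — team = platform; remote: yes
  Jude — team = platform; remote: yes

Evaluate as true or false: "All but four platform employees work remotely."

True

'All but four platform employees work remotely' holds iff |A ∖ B| = 4.
|A| = 16, |A ∩ B| = 12, |A ∖ B| = 4.
|A ∖ B| = 4, so the statement is true.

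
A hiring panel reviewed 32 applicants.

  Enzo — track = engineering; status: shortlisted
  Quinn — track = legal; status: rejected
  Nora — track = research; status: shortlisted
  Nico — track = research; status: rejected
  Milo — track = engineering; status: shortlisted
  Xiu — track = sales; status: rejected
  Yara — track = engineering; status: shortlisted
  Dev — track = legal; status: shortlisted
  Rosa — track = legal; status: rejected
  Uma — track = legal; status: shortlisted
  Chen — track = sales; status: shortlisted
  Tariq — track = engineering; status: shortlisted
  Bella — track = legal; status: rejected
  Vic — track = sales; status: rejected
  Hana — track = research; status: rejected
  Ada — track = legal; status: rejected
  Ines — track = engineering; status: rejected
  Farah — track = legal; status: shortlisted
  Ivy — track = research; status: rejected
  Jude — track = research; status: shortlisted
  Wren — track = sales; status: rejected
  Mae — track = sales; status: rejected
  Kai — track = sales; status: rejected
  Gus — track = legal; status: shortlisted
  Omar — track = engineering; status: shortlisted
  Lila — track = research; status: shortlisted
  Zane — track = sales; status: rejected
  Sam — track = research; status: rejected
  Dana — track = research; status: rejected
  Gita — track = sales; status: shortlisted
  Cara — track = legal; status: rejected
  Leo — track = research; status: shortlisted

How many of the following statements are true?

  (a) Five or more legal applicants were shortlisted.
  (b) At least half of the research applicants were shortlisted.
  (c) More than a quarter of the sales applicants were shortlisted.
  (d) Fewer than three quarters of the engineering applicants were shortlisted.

(a) legal: |A| = 9, |A ∩ B| = 4; needs |A ∩ B| ≥ 5 — false.
(b) research: |A| = 9, |A ∩ B| = 4; needs |A ∩ B| ≥ |A ∖ B| — false.
(c) sales: |A| = 8, |A ∩ B| = 2; needs |A ∩ B| / |A| > 1/4 — false.
(d) engineering: |A| = 6, |A ∩ B| = 5; needs |A ∩ B| / |A| < 3/4 — false.

0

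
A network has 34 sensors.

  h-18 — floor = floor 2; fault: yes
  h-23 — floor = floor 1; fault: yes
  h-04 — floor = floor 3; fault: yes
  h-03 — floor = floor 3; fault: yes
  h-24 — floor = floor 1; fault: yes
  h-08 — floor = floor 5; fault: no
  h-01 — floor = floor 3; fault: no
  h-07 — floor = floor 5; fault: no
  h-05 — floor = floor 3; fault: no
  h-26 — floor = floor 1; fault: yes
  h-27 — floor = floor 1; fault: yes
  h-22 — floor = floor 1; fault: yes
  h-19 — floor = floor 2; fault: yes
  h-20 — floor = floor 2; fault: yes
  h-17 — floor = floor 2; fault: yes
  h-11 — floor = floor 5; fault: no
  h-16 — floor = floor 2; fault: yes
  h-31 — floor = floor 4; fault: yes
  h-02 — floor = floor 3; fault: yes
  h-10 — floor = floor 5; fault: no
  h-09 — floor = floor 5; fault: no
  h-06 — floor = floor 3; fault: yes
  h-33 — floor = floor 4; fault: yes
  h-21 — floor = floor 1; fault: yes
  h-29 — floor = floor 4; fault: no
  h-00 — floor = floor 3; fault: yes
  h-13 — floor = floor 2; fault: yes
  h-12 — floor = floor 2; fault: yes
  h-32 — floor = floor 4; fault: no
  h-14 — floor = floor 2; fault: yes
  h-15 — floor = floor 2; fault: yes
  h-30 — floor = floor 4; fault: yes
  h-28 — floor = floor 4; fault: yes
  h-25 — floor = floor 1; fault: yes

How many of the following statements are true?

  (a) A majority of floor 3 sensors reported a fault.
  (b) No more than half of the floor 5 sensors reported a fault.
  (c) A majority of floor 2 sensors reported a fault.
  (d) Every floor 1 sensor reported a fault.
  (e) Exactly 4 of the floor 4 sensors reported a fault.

(a) floor 3: |A| = 7, |A ∩ B| = 5; needs |A ∩ B| > |A ∖ B| — true.
(b) floor 5: |A| = 5, |A ∩ B| = 0; needs |A ∩ B| ≤ |A ∖ B| — true.
(c) floor 2: |A| = 9, |A ∩ B| = 9; needs |A ∩ B| > |A ∖ B| — true.
(d) floor 1: |A| = 7, |A ∩ B| = 7; needs A ⊆ B, i.e. every element of A is in B (|A ∖ B| = 0) — true.
(e) floor 4: |A| = 6, |A ∩ B| = 4; needs |A ∩ B| = 4 — true.

5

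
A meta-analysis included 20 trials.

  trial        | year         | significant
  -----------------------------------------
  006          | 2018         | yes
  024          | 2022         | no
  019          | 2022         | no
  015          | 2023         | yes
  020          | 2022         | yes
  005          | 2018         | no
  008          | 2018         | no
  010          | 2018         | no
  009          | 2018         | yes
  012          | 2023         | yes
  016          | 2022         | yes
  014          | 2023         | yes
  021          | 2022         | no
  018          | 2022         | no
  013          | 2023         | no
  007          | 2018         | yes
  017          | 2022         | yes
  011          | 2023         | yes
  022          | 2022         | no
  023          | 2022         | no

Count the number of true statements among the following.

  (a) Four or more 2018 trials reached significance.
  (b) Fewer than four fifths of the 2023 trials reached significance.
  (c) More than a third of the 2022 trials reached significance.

(a) 2018: |A| = 6, |A ∩ B| = 3; needs |A ∩ B| ≥ 4 — false.
(b) 2023: |A| = 5, |A ∩ B| = 4; needs |A ∩ B| / |A| < 4/5 — false.
(c) 2022: |A| = 9, |A ∩ B| = 3; needs |A ∩ B| / |A| > 1/3 — false.

0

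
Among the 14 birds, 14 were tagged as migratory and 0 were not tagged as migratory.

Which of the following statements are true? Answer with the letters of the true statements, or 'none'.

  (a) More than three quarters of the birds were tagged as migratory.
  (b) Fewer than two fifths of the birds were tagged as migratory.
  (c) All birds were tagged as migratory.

|A| = 14, |A ∩ B| = 14, |A ∖ B| = 0.
(a) |A ∩ B| / |A| > 3/4: holds.
(b) |A ∩ B| / |A| < 2/5: fails.
(c) A ⊆ B, i.e. every element of A is in B (|A ∖ B| = 0): holds.

(a), (c)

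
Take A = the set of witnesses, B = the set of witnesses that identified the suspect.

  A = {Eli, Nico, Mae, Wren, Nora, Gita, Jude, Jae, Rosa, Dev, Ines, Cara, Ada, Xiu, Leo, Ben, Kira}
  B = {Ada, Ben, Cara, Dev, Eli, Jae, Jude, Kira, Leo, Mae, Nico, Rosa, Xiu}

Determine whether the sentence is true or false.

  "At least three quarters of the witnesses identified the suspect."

True

The determiner here denotes the relation: |A ∩ B| / |A| ≥ 3/4.
|A| = 17, |A ∩ B| = 13, |A ∖ B| = 4.
|A ∩ B|/|A| = 13/17, so the statement is true.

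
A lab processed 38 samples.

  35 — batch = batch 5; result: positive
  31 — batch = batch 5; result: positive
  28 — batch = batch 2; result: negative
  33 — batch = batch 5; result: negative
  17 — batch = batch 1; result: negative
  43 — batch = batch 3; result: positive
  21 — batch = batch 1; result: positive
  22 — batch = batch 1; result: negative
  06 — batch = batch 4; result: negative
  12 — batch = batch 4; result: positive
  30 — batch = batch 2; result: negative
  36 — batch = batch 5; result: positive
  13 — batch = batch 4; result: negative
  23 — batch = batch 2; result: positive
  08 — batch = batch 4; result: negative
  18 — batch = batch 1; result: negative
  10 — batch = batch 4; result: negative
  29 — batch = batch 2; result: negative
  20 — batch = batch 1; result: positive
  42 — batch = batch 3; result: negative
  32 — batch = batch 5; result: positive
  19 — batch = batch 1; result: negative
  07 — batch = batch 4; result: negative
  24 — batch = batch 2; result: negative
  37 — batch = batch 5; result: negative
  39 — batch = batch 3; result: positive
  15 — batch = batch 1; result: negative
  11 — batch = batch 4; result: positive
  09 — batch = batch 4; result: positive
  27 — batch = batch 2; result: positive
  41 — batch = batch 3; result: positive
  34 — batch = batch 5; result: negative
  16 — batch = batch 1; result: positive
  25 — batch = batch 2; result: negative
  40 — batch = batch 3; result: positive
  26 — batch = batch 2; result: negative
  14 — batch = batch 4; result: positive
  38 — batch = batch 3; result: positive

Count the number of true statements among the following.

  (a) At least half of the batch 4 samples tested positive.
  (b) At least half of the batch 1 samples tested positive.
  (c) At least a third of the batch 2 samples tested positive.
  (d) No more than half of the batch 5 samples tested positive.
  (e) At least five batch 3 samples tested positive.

1

(a) batch 4: |A| = 9, |A ∩ B| = 4; needs |A ∩ B| ≥ |A ∖ B| — false.
(b) batch 1: |A| = 8, |A ∩ B| = 3; needs |A ∩ B| ≥ |A ∖ B| — false.
(c) batch 2: |A| = 8, |A ∩ B| = 2; needs |A ∩ B| / |A| ≥ 1/3 — false.
(d) batch 5: |A| = 7, |A ∩ B| = 4; needs |A ∩ B| ≤ |A ∖ B| — false.
(e) batch 3: |A| = 6, |A ∩ B| = 5; needs |A ∩ B| ≥ 5 — true.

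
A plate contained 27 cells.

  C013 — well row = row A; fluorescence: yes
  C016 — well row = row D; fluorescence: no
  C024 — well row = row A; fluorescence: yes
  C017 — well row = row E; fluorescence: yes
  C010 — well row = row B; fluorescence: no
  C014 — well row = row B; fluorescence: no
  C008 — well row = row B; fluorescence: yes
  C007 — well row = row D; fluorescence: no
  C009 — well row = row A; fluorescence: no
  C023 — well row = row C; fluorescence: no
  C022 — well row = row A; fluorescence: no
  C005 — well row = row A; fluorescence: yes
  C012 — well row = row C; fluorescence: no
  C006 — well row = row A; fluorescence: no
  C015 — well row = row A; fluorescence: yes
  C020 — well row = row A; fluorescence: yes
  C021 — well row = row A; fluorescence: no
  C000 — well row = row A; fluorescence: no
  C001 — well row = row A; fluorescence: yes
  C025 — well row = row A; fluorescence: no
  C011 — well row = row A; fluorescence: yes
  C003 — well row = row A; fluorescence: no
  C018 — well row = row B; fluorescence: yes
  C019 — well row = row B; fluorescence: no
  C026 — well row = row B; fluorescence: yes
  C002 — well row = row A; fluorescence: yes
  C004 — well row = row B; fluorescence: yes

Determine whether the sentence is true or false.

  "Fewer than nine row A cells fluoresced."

Truth condition: |A ∩ B| < 9.
|A| = 15, |A ∩ B| = 8, |A ∖ B| = 7.
|A ∩ B| = 8, so the statement is true.

True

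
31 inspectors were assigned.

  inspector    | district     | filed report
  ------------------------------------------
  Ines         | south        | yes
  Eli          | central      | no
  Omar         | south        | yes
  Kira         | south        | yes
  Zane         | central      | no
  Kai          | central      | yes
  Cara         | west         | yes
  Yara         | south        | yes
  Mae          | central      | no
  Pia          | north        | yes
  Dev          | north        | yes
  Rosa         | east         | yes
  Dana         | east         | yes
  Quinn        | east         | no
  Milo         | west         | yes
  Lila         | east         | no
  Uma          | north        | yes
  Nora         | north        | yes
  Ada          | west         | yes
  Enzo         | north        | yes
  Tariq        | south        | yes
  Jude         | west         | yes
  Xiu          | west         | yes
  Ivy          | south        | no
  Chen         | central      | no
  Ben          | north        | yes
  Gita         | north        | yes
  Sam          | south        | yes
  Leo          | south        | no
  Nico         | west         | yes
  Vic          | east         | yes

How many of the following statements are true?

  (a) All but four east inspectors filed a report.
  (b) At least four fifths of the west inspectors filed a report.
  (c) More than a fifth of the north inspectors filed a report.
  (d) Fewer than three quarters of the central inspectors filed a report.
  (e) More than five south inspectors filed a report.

4

(a) east: |A| = 5, |A ∩ B| = 3; needs |A ∖ B| = 4 — false.
(b) west: |A| = 6, |A ∩ B| = 6; needs |A ∩ B| / |A| ≥ 4/5 — true.
(c) north: |A| = 7, |A ∩ B| = 7; needs |A ∩ B| / |A| > 1/5 — true.
(d) central: |A| = 5, |A ∩ B| = 1; needs |A ∩ B| / |A| < 3/4 — true.
(e) south: |A| = 8, |A ∩ B| = 6; needs |A ∩ B| > 5 — true.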